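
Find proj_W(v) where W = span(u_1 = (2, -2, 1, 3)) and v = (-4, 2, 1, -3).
proj_W(v) = (-20/9, 20/9, -10/9, -10/3)

Set up U = [u_1 | ... | u_1] ∈ R^(4×1). The projector onto W = col(U) is P = U (U^T U)^(-1) U^T.
Compute U^T U =
  [18],
and U^T v = (-20).
Solve U^T U · c = U^T v for the coefficients: c = (-10/9). The projection is proj_W(v) = U c.
Check: (v - proj_W(v)) · u_1 = 0  (should be 0).
Result: proj_W(v) = (-20/9, 20/9, -10/9, -10/3).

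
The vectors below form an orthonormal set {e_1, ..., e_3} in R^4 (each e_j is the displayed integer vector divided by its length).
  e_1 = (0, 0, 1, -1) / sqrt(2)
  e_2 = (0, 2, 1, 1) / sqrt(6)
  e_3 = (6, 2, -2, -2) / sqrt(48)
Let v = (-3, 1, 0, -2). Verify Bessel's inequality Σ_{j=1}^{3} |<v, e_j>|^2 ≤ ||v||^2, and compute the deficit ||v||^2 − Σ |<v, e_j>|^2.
Σ |<v, e_j>|^2 = 5; ||v||^2 = 14; deficit = 9

Write each e_j = u_j / sqrt(<u_j, u_j>) where u_j is the displayed integer vector. Then <v, e_j> = <v, u_j> / sqrt(<u_j, u_j>), so |<v, e_j>|^2 = <v, u_j>^2 / <u_j, u_j>.
Coefficients: <v, e_1> = 2/sqrt(2), <v, e_2> = 0/sqrt(6), <v, e_3> = -12/sqrt(48).
Square and sum: Σ |<v, e_j>|^2 = 5.
Compute ||v||^2 = v·v = 14.
Deficit = 14 − 5 = 9 ≥ 0, confirming Bessel's inequality. (The deficit equals ||v − Σ <v,e_j> e_j||^2, the squared distance from v to span{e_j}.)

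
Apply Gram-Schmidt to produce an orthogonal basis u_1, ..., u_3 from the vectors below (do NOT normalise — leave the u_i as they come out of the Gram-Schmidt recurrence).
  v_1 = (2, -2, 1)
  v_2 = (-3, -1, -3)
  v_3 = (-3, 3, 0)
Orthogonal basis:
  u_1 = (2, -2, 1)
  u_2 = (-13/9, -23/9, -20/9)
  u_3 = (-42/61, -18/61, 48/61)

Apply the Gram-Schmidt recurrence
  u_1 = v_1
  u_i = v_i − Σ_{j<i} ((v_i · u_j) / (u_j · u_j)) · u_j.

Step by step this gives:
  u_1 = (2, -2, 1)
  u_2 = (-13/9, -23/9, -20/9)
  u_3 = (-42/61, -18/61, 48/61)

Orthogonality check:
  u_2 · u_1 = 0 (should be 0)
  u_3 · u_1 = 0 (should be 0)
  u_3 · u_2 = 0 (should be 0)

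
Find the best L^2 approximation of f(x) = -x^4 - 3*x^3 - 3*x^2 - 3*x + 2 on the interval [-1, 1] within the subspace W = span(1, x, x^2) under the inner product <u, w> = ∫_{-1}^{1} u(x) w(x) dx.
g(x) = -27*x^2/7 - 24*x/5 + 73/35

The best approximation g ∈ W is the orthogonal projection of f onto W. Writing g = a_0 + a_1 x + a_2 x^2, the coefficients solve the normal equations G · a = b where
  G_{ij} = <φ_i, φ_j> and b_i = <f, φ_i>, with φ_0 = 1, φ_1 = x, φ_2 = x^2.
G =
  [2, 0, 2/3]
  [0, 2/3, 0]
  [2/3, 0, 2/5],
b = (8/5, -16/5, -16/105).
Solving gives a_0 = 73/35, a_1 = -24/5, a_2 = -27/7, so
  g(x) = -27*x^2/7 - 24*x/5 + 73/35.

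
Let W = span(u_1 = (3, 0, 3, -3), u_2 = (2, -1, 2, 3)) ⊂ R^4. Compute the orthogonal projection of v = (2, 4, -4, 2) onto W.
proj_W(v) = (-74/53, 2/53, -74/53, 64/53)

Set up U = [u_1 | ... | u_2] ∈ R^(4×2). The projector onto W = col(U) is P = U (U^T U)^(-1) U^T.
Compute U^T U =
  [27, 3]
  [3, 18],
and U^T v = (-12, -2).
Solve U^T U · c = U^T v for the coefficients: c = (-70/159, -2/53). The projection is proj_W(v) = U c.
Check: (v - proj_W(v)) · u_1 = 0  (should be 0).
Check: (v - proj_W(v)) · u_2 = 0  (should be 0).
Result: proj_W(v) = (-74/53, 2/53, -74/53, 64/53).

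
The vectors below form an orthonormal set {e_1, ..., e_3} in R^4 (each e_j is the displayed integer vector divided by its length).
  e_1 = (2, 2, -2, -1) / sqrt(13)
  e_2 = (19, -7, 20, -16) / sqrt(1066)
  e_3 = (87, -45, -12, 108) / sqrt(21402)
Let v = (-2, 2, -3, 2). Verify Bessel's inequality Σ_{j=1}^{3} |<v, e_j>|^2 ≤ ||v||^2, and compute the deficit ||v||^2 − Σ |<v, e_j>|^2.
Σ |<v, e_j>|^2 = 600/29; ||v||^2 = 21; deficit = 9/29

Write each e_j = u_j / sqrt(<u_j, u_j>) where u_j is the displayed integer vector. Then <v, e_j> = <v, u_j> / sqrt(<u_j, u_j>), so |<v, e_j>|^2 = <v, u_j>^2 / <u_j, u_j>.
Coefficients: <v, e_1> = 4/sqrt(13), <v, e_2> = -144/sqrt(1066), <v, e_3> = -12/sqrt(21402).
Square and sum: Σ |<v, e_j>|^2 = 600/29.
Compute ||v||^2 = v·v = 21.
Deficit = 21 − 600/29 = 9/29 ≥ 0, confirming Bessel's inequality. (The deficit equals ||v − Σ <v,e_j> e_j||^2, the squared distance from v to span{e_j}.)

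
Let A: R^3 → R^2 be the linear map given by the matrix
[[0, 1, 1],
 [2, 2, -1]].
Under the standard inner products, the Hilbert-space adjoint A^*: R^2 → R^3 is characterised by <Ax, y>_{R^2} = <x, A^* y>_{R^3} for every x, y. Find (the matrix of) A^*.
A^* = A^T =
[[0, 2],
 [1, 2],
 [1, -1]]

For real matrices with standard dot products, the defining identity <Ax, y> = <x, A^* y> gives (Ax)^T y = x^T (A^*) y, i.e. x^T A^T y = x^T (A^*) y. Since this holds for all x, y, we must have A^* = A^T. Therefore
A^* =
[[0, 2],
 [1, 2],
 [1, -1]].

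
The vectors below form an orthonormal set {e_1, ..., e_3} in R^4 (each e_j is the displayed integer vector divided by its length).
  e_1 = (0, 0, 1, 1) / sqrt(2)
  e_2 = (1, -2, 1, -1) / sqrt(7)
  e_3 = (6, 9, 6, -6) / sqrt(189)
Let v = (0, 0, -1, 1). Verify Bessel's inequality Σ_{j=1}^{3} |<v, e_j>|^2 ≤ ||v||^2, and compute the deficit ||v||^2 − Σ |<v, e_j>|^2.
Σ |<v, e_j>|^2 = 4/3; ||v||^2 = 2; deficit = 2/3

Write each e_j = u_j / sqrt(<u_j, u_j>) where u_j is the displayed integer vector. Then <v, e_j> = <v, u_j> / sqrt(<u_j, u_j>), so |<v, e_j>|^2 = <v, u_j>^2 / <u_j, u_j>.
Coefficients: <v, e_1> = 0/sqrt(2), <v, e_2> = -2/sqrt(7), <v, e_3> = -12/sqrt(189).
Square and sum: Σ |<v, e_j>|^2 = 4/3.
Compute ||v||^2 = v·v = 2.
Deficit = 2 − 4/3 = 2/3 ≥ 0, confirming Bessel's inequality. (The deficit equals ||v − Σ <v,e_j> e_j||^2, the squared distance from v to span{e_j}.)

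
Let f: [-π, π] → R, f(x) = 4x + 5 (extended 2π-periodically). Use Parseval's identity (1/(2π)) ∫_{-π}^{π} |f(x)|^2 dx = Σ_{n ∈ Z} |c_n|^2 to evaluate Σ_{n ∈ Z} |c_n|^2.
Σ |c_n|^2 = 16π^2/3 + 25

Expand and integrate term by term over [-π, π]:
  ∫ (4x)^2 dx = 16·(2π^3/3); ∫ 2·4·(5)·x dx = 0 (odd integrand); ∫ 5^2 dx = 25·2π.
So (1/(2π)) ∫_{-π}^{π} (4x + 5)^2 dx = 16π^2/3 + 25 = 16π^2/3 + 25.
Parseval ⇒ Σ |c_n|^2 = 16π^2/3 + 25.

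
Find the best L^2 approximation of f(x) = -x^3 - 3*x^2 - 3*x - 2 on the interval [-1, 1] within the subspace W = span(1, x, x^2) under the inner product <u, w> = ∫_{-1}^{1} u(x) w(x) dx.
g(x) = -3*x^2 - 18*x/5 - 2

The best approximation g ∈ W is the orthogonal projection of f onto W. Writing g = a_0 + a_1 x + a_2 x^2, the coefficients solve the normal equations G · a = b where
  G_{ij} = <φ_i, φ_j> and b_i = <f, φ_i>, with φ_0 = 1, φ_1 = x, φ_2 = x^2.
G =
  [2, 0, 2/3]
  [0, 2/3, 0]
  [2/3, 0, 2/5],
b = (-6, -12/5, -38/15).
Solving gives a_0 = -2, a_1 = -18/5, a_2 = -3, so
  g(x) = -3*x^2 - 18*x/5 - 2.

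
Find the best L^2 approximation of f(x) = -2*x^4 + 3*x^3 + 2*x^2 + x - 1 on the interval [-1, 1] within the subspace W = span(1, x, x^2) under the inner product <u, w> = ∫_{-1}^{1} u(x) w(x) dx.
g(x) = 2*x^2/7 + 14*x/5 - 29/35

The best approximation g ∈ W is the orthogonal projection of f onto W. Writing g = a_0 + a_1 x + a_2 x^2, the coefficients solve the normal equations G · a = b where
  G_{ij} = <φ_i, φ_j> and b_i = <f, φ_i>, with φ_0 = 1, φ_1 = x, φ_2 = x^2.
G =
  [2, 0, 2/3]
  [0, 2/3, 0]
  [2/3, 0, 2/5],
b = (-22/15, 28/15, -46/105).
Solving gives a_0 = -29/35, a_1 = 14/5, a_2 = 2/7, so
  g(x) = 2*x^2/7 + 14*x/5 - 29/35.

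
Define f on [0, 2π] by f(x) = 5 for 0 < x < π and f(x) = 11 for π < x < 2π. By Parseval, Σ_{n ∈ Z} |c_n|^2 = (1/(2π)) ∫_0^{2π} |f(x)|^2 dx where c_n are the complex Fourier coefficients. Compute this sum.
Σ |c_n|^2 = 73

Parseval equates the L^2 energy of f (normalised by 1/(2π)) with the ℓ^2 sum of its Fourier coefficients: (1/(2π)) ∫_0^{2π} |f|^2 = Σ |c_n|^2.
Compute the left side: (1/(2π)) [∫_0^π 5^2 dx + ∫_π^{2π} 11^2 dx] = (1/(2π)) · (25π + 121π) = (25 + 121)/2 = 73.
So Σ_{n ∈ Z} |c_n|^2 = 73.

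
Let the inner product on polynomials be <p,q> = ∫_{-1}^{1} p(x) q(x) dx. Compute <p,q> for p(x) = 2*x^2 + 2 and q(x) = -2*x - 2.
<p,q> = -32/3

Expand the product: p(x)·q(x) = -4*x^3 - 4*x^2 - 4*x - 4.
∫_{-1}^{1} of each monomial x^k gives [2/(k+1) if k even, 0 if k odd]. Integrating term-by-term (or equivalently evaluating the antiderivative F(x) = -x^4 - 4*x^3/3 - 2*x^2 - 4*x at the endpoints):
  F(1) − F(−1) = -25/3 − (7/3) = -32/3.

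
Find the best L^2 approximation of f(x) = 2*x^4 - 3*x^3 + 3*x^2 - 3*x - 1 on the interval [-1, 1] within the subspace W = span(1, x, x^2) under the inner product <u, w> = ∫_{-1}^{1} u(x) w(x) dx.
g(x) = 33*x^2/7 - 24*x/5 - 41/35

The best approximation g ∈ W is the orthogonal projection of f onto W. Writing g = a_0 + a_1 x + a_2 x^2, the coefficients solve the normal equations G · a = b where
  G_{ij} = <φ_i, φ_j> and b_i = <f, φ_i>, with φ_0 = 1, φ_1 = x, φ_2 = x^2.
G =
  [2, 0, 2/3]
  [0, 2/3, 0]
  [2/3, 0, 2/5],
b = (4/5, -16/5, 116/105).
Solving gives a_0 = -41/35, a_1 = -24/5, a_2 = 33/7, so
  g(x) = 33*x^2/7 - 24*x/5 - 41/35.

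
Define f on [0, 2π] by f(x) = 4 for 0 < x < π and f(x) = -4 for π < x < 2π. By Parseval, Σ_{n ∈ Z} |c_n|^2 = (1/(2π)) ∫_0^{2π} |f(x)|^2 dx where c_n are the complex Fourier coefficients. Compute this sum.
Σ |c_n|^2 = 16

Parseval equates the L^2 energy of f (normalised by 1/(2π)) with the ℓ^2 sum of its Fourier coefficients: (1/(2π)) ∫_0^{2π} |f|^2 = Σ |c_n|^2.
Compute the left side: (1/(2π)) [∫_0^π 4^2 dx + ∫_π^{2π} (-4)^2 dx] = (1/(2π)) · (16π + 16π) = (16 + 16)/2 = 16.
So Σ_{n ∈ Z} |c_n|^2 = 16.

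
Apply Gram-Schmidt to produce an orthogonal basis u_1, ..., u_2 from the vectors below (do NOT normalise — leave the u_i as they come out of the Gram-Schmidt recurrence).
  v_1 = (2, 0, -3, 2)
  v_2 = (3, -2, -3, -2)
Orthogonal basis:
  u_1 = (2, 0, -3, 2)
  u_2 = (29/17, -2, -18/17, -56/17)

Apply the Gram-Schmidt recurrence
  u_1 = v_1
  u_i = v_i − Σ_{j<i} ((v_i · u_j) / (u_j · u_j)) · u_j.

Step by step this gives:
  u_1 = (2, 0, -3, 2)
  u_2 = (29/17, -2, -18/17, -56/17)

Orthogonality check:
  u_2 · u_1 = 0 (should be 0)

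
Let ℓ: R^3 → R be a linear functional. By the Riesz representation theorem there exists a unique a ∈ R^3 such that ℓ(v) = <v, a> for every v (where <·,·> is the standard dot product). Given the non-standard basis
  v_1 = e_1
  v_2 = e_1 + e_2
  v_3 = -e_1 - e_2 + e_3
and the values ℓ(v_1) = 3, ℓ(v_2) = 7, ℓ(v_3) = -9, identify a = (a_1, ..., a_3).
a = (3, 4, -2)

Write a = (a_1, ..., a_3) in the standard basis. For each basis vector v_i, ℓ(v_i) = <v_i, a> is a linear equation in the a_j's. Collect the n equations into a matrix system V a = ℓ, where row i of V is v_i (expressed in the standard basis). Since V is invertible (lower-triangular with 1s on the diagonal, up to permutation), solve by back-substitution:
  V =
[[1, 0, 0],
 [1, 1, 0],
 [-1, -1, 1]]
  V a = (3, 7, -9)
Solving gives a = (3, 4, -2).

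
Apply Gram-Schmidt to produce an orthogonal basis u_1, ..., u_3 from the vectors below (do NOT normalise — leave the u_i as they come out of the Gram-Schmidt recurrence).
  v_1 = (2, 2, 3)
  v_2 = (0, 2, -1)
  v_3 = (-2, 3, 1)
Orthogonal basis:
  u_1 = (2, 2, 3)
  u_2 = (-2/17, 32/17, -20/17)
  u_3 = (-52/21, 13/21, 26/21)

Apply the Gram-Schmidt recurrence
  u_1 = v_1
  u_i = v_i − Σ_{j<i} ((v_i · u_j) / (u_j · u_j)) · u_j.

Step by step this gives:
  u_1 = (2, 2, 3)
  u_2 = (-2/17, 32/17, -20/17)
  u_3 = (-52/21, 13/21, 26/21)

Orthogonality check:
  u_2 · u_1 = 0 (should be 0)
  u_3 · u_1 = 0 (should be 0)
  u_3 · u_2 = 0 (should be 0)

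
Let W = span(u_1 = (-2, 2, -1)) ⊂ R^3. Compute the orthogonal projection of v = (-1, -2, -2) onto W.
proj_W(v) = (0, 0, 0)

Set up U = [u_1 | ... | u_1] ∈ R^(3×1). The projector onto W = col(U) is P = U (U^T U)^(-1) U^T.
Compute U^T U =
  [9],
and U^T v = (0).
Solve U^T U · c = U^T v for the coefficients: c = (0). The projection is proj_W(v) = U c.
Check: (v - proj_W(v)) · u_1 = 0  (should be 0).
Result: proj_W(v) = (0, 0, 0).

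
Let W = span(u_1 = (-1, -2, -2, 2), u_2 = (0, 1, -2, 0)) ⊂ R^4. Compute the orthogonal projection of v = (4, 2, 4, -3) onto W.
proj_W(v) = (98/61, 162/61, 264/61, -196/61)

Set up U = [u_1 | ... | u_2] ∈ R^(4×2). The projector onto W = col(U) is P = U (U^T U)^(-1) U^T.
Compute U^T U =
  [13, 2]
  [2, 5],
and U^T v = (-22, -6).
Solve U^T U · c = U^T v for the coefficients: c = (-98/61, -34/61). The projection is proj_W(v) = U c.
Check: (v - proj_W(v)) · u_1 = 0  (should be 0).
Check: (v - proj_W(v)) · u_2 = 0  (should be 0).
Result: proj_W(v) = (98/61, 162/61, 264/61, -196/61).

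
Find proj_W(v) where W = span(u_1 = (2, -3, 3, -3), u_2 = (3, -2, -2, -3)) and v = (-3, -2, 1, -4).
proj_W(v) = (60/83, -115/83, 155/83, -105/83)

Set up U = [u_1 | ... | u_2] ∈ R^(4×2). The projector onto W = col(U) is P = U (U^T U)^(-1) U^T.
Compute U^T U =
  [31, 15]
  [15, 26],
and U^T v = (15, 5).
Solve U^T U · c = U^T v for the coefficients: c = (45/83, -10/83). The projection is proj_W(v) = U c.
Check: (v - proj_W(v)) · u_1 = 0  (should be 0).
Check: (v - proj_W(v)) · u_2 = 0  (should be 0).
Result: proj_W(v) = (60/83, -115/83, 155/83, -105/83).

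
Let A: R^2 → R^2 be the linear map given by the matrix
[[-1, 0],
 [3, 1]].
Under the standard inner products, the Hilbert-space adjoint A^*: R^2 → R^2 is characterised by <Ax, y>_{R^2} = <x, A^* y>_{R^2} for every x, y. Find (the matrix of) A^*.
A^* = A^T =
[[-1, 3],
 [0, 1]]

For real matrices with standard dot products, the defining identity <Ax, y> = <x, A^* y> gives (Ax)^T y = x^T (A^*) y, i.e. x^T A^T y = x^T (A^*) y. Since this holds for all x, y, we must have A^* = A^T. Therefore
A^* =
[[-1, 3],
 [0, 1]].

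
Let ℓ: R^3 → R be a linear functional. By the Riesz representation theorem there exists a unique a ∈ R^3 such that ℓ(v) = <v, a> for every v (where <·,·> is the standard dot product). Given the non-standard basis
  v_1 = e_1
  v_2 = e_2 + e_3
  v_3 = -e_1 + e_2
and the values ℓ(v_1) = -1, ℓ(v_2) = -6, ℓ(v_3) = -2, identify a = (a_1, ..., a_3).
a = (-1, -3, -3)

Write a = (a_1, ..., a_3) in the standard basis. For each basis vector v_i, ℓ(v_i) = <v_i, a> is a linear equation in the a_j's. Collect the n equations into a matrix system V a = ℓ, where row i of V is v_i (expressed in the standard basis). Since V is invertible (lower-triangular with 1s on the diagonal, up to permutation), solve by back-substitution:
  V =
[[1, 0, 0],
 [0, 1, 1],
 [-1, 1, 0]]
  V a = (-1, -6, -2)
Solving gives a = (-1, -3, -3).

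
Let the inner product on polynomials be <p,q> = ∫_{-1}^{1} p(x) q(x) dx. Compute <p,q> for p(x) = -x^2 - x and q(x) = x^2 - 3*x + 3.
<p,q> = -2/5

Expand the product: p(x)·q(x) = -x^4 + 2*x^3 - 3*x.
∫_{-1}^{1} of each monomial x^k gives [2/(k+1) if k even, 0 if k odd]. Integrating term-by-term (or equivalently evaluating the antiderivative F(x) = -x^5/5 + x^4/2 - 3*x^2/2 at the endpoints):
  F(1) − F(−1) = -6/5 − (-4/5) = -2/5.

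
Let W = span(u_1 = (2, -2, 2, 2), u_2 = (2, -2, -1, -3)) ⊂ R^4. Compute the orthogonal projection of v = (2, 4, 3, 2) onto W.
proj_W(v) = (-25/36, 25/36, 53/36, 35/12)

Set up U = [u_1 | ... | u_2] ∈ R^(4×2). The projector onto W = col(U) is P = U (U^T U)^(-1) U^T.
Compute U^T U =
  [16, 0]
  [0, 18],
and U^T v = (6, -13).
Solve U^T U · c = U^T v for the coefficients: c = (3/8, -13/18). The projection is proj_W(v) = U c.
Check: (v - proj_W(v)) · u_1 = 0  (should be 0).
Check: (v - proj_W(v)) · u_2 = 0  (should be 0).
Result: proj_W(v) = (-25/36, 25/36, 53/36, 35/12).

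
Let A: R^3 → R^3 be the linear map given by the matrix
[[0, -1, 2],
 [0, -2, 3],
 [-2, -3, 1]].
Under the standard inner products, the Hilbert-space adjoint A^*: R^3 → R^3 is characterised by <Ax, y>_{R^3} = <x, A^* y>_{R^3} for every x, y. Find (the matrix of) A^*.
A^* = A^T =
[[0, 0, -2],
 [-1, -2, -3],
 [2, 3, 1]]

For real matrices with standard dot products, the defining identity <Ax, y> = <x, A^* y> gives (Ax)^T y = x^T (A^*) y, i.e. x^T A^T y = x^T (A^*) y. Since this holds for all x, y, we must have A^* = A^T. Therefore
A^* =
[[0, 0, -2],
 [-1, -2, -3],
 [2, 3, 1]].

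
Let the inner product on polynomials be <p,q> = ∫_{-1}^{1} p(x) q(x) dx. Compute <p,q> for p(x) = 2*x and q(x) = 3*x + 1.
<p,q> = 4

Expand the product: p(x)·q(x) = 6*x^2 + 2*x.
∫_{-1}^{1} of each monomial x^k gives [2/(k+1) if k even, 0 if k odd]. Integrating term-by-term (or equivalently evaluating the antiderivative F(x) = 2*x^3 + x^2 at the endpoints):
  F(1) − F(−1) = 3 − (-1) = 4.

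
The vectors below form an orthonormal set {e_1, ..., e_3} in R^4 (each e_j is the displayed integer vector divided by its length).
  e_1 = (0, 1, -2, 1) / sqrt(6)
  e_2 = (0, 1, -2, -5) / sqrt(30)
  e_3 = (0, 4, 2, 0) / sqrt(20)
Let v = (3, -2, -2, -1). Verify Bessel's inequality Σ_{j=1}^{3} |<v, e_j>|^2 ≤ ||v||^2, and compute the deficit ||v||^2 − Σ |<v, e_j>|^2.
Σ |<v, e_j>|^2 = 9; ||v||^2 = 18; deficit = 9

Write each e_j = u_j / sqrt(<u_j, u_j>) where u_j is the displayed integer vector. Then <v, e_j> = <v, u_j> / sqrt(<u_j, u_j>), so |<v, e_j>|^2 = <v, u_j>^2 / <u_j, u_j>.
Coefficients: <v, e_1> = 1/sqrt(6), <v, e_2> = 7/sqrt(30), <v, e_3> = -12/sqrt(20).
Square and sum: Σ |<v, e_j>|^2 = 9.
Compute ||v||^2 = v·v = 18.
Deficit = 18 − 9 = 9 ≥ 0, confirming Bessel's inequality. (The deficit equals ||v − Σ <v,e_j> e_j||^2, the squared distance from v to span{e_j}.)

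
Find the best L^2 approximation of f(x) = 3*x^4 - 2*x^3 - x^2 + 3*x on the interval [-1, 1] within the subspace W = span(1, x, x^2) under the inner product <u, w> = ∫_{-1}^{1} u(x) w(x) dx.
g(x) = 11*x^2/7 + 9*x/5 - 9/35

The best approximation g ∈ W is the orthogonal projection of f onto W. Writing g = a_0 + a_1 x + a_2 x^2, the coefficients solve the normal equations G · a = b where
  G_{ij} = <φ_i, φ_j> and b_i = <f, φ_i>, with φ_0 = 1, φ_1 = x, φ_2 = x^2.
G =
  [2, 0, 2/3]
  [0, 2/3, 0]
  [2/3, 0, 2/5],
b = (8/15, 6/5, 16/35).
Solving gives a_0 = -9/35, a_1 = 9/5, a_2 = 11/7, so
  g(x) = 11*x^2/7 + 9*x/5 - 9/35.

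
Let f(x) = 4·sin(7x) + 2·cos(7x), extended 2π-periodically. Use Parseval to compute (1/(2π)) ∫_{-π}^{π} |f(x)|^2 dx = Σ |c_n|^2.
Σ |c_n|^2 = 10

Expand |f|^2 and use orthogonality of {sin(nx), cos(mx)} on [-π, π]:
  ∫_{-π}^{π} sin(nx)^2 dx = π, ∫ cos(mx)^2 dx = π, and cross terms integrate to 0.
So ∫_{-π}^{π} f(x)^2 dx = 4^2 · π + 2^2 · π = (16 + 4)π.
Divide by 2π: (16 + 4)/2 = 10.
By Parseval, this equals Σ |c_n|^2.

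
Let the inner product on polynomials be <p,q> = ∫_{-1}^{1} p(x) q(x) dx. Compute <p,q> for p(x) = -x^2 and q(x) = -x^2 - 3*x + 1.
<p,q> = -4/15

Expand the product: p(x)·q(x) = x^4 + 3*x^3 - x^2.
∫_{-1}^{1} of each monomial x^k gives [2/(k+1) if k even, 0 if k odd]. Integrating term-by-term (or equivalently evaluating the antiderivative F(x) = x^5/5 + 3*x^4/4 - x^3/3 at the endpoints):
  F(1) − F(−1) = 37/60 − (53/60) = -4/15.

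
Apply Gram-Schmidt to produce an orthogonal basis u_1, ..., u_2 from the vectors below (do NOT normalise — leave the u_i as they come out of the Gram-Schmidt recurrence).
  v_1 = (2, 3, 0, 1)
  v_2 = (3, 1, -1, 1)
Orthogonal basis:
  u_1 = (2, 3, 0, 1)
  u_2 = (11/7, -8/7, -1, 2/7)

Apply the Gram-Schmidt recurrence
  u_1 = v_1
  u_i = v_i − Σ_{j<i} ((v_i · u_j) / (u_j · u_j)) · u_j.

Step by step this gives:
  u_1 = (2, 3, 0, 1)
  u_2 = (11/7, -8/7, -1, 2/7)

Orthogonality check:
  u_2 · u_1 = 0 (should be 0)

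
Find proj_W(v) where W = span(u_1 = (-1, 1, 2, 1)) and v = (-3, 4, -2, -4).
proj_W(v) = (1/7, -1/7, -2/7, -1/7)

Set up U = [u_1 | ... | u_1] ∈ R^(4×1). The projector onto W = col(U) is P = U (U^T U)^(-1) U^T.
Compute U^T U =
  [7],
and U^T v = (-1).
Solve U^T U · c = U^T v for the coefficients: c = (-1/7). The projection is proj_W(v) = U c.
Check: (v - proj_W(v)) · u_1 = 0  (should be 0).
Result: proj_W(v) = (1/7, -1/7, -2/7, -1/7).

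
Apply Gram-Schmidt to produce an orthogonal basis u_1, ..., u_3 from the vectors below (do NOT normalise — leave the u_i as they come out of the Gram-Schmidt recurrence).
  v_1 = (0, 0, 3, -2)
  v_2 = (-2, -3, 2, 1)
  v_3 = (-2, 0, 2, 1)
Orthogonal basis:
  u_1 = (0, 0, 3, -2)
  u_2 = (-2, -3, 14/13, 21/13)
  u_3 = (-117/109, 303/218, 63/109, 189/218)

Apply the Gram-Schmidt recurrence
  u_1 = v_1
  u_i = v_i − Σ_{j<i} ((v_i · u_j) / (u_j · u_j)) · u_j.

Step by step this gives:
  u_1 = (0, 0, 3, -2)
  u_2 = (-2, -3, 14/13, 21/13)
  u_3 = (-117/109, 303/218, 63/109, 189/218)

Orthogonality check:
  u_2 · u_1 = 0 (should be 0)
  u_3 · u_1 = 0 (should be 0)
  u_3 · u_2 = 0 (should be 0)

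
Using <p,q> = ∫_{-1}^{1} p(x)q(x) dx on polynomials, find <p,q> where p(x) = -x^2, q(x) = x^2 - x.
<p,q> = -2/5

Expand the product: p(x)·q(x) = -x^4 + x^3.
∫_{-1}^{1} of each monomial x^k gives [2/(k+1) if k even, 0 if k odd]. Integrating term-by-term (or equivalently evaluating the antiderivative F(x) = -x^5/5 + x^4/4 at the endpoints):
  F(1) − F(−1) = 1/20 − (9/20) = -2/5.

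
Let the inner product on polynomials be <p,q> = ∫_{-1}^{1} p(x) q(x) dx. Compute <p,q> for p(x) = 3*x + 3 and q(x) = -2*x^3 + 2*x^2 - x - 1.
<p,q> = -32/5

Expand the product: p(x)·q(x) = -6*x^4 + 3*x^2 - 6*x - 3.
∫_{-1}^{1} of each monomial x^k gives [2/(k+1) if k even, 0 if k odd]. Integrating term-by-term (or equivalently evaluating the antiderivative F(x) = -6*x^5/5 + x^3 - 3*x^2 - 3*x at the endpoints):
  F(1) − F(−1) = -31/5 − (1/5) = -32/5.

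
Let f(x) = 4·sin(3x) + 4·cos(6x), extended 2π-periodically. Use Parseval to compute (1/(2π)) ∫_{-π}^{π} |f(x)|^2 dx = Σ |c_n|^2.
Σ |c_n|^2 = 16

Expand |f|^2 and use orthogonality of {sin(nx), cos(mx)} on [-π, π]:
  ∫_{-π}^{π} sin(nx)^2 dx = π, ∫ cos(mx)^2 dx = π, and cross terms integrate to 0.
So ∫_{-π}^{π} f(x)^2 dx = 4^2 · π + 4^2 · π = (16 + 16)π.
Divide by 2π: (16 + 16)/2 = 16.
By Parseval, this equals Σ |c_n|^2.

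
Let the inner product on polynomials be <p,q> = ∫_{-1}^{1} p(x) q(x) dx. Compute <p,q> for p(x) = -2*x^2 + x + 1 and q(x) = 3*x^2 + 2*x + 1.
<p,q> = 8/5

Expand the product: p(x)·q(x) = -6*x^4 - x^3 + 3*x^2 + 3*x + 1.
∫_{-1}^{1} of each monomial x^k gives [2/(k+1) if k even, 0 if k odd]. Integrating term-by-term (or equivalently evaluating the antiderivative F(x) = -6*x^5/5 - x^4/4 + x^3 + 3*x^2/2 + x at the endpoints):
  F(1) − F(−1) = 41/20 − (9/20) = 8/5.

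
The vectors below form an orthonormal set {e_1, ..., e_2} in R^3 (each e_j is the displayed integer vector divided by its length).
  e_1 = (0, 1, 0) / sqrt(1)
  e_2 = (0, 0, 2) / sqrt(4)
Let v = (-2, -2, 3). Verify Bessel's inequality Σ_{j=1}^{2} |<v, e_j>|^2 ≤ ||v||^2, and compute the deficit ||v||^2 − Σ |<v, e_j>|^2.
Σ |<v, e_j>|^2 = 13; ||v||^2 = 17; deficit = 4

Write each e_j = u_j / sqrt(<u_j, u_j>) where u_j is the displayed integer vector. Then <v, e_j> = <v, u_j> / sqrt(<u_j, u_j>), so |<v, e_j>|^2 = <v, u_j>^2 / <u_j, u_j>.
Coefficients: <v, e_1> = -2/sqrt(1), <v, e_2> = 6/sqrt(4).
Square and sum: Σ |<v, e_j>|^2 = 13.
Compute ||v||^2 = v·v = 17.
Deficit = 17 − 13 = 4 ≥ 0, confirming Bessel's inequality. (The deficit equals ||v − Σ <v,e_j> e_j||^2, the squared distance from v to span{e_j}.)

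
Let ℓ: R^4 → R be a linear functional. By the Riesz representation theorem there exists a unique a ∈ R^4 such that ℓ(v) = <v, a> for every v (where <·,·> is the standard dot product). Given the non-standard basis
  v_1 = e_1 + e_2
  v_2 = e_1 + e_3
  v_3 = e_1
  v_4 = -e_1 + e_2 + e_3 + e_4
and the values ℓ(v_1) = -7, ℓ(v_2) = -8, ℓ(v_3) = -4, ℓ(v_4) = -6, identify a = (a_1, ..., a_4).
a = (-4, -3, -4, -3)

Write a = (a_1, ..., a_4) in the standard basis. For each basis vector v_i, ℓ(v_i) = <v_i, a> is a linear equation in the a_j's. Collect the n equations into a matrix system V a = ℓ, where row i of V is v_i (expressed in the standard basis). Since V is invertible (lower-triangular with 1s on the diagonal, up to permutation), solve by back-substitution:
  V =
[[1, 1, 0, 0],
 [1, 0, 1, 0],
 [1, 0, 0, 0],
 [-1, 1, 1, 1]]
  V a = (-7, -8, -4, -6)
Solving gives a = (-4, -3, -4, -3).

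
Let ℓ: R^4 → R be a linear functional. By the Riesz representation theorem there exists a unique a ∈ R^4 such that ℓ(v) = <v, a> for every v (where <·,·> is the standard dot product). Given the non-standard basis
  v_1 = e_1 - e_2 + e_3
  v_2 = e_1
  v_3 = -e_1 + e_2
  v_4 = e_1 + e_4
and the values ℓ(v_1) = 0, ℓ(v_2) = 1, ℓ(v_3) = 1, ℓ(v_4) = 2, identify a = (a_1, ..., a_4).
a = (1, 2, 1, 1)

Write a = (a_1, ..., a_4) in the standard basis. For each basis vector v_i, ℓ(v_i) = <v_i, a> is a linear equation in the a_j's. Collect the n equations into a matrix system V a = ℓ, where row i of V is v_i (expressed in the standard basis). Since V is invertible (lower-triangular with 1s on the diagonal, up to permutation), solve by back-substitution:
  V =
[[1, -1, 1, 0],
 [1, 0, 0, 0],
 [-1, 1, 0, 0],
 [1, 0, 0, 1]]
  V a = (0, 1, 1, 2)
Solving gives a = (1, 2, 1, 1).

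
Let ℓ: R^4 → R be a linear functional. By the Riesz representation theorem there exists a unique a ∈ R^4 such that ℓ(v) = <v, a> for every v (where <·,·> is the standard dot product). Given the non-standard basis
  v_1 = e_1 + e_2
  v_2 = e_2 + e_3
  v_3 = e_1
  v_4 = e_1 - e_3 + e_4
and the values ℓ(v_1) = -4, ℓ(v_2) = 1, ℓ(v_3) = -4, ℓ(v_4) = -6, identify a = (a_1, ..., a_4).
a = (-4, 0, 1, -1)

Write a = (a_1, ..., a_4) in the standard basis. For each basis vector v_i, ℓ(v_i) = <v_i, a> is a linear equation in the a_j's. Collect the n equations into a matrix system V a = ℓ, where row i of V is v_i (expressed in the standard basis). Since V is invertible (lower-triangular with 1s on the diagonal, up to permutation), solve by back-substitution:
  V =
[[1, 1, 0, 0],
 [0, 1, 1, 0],
 [1, 0, 0, 0],
 [1, 0, -1, 1]]
  V a = (-4, 1, -4, -6)
Solving gives a = (-4, 0, 1, -1).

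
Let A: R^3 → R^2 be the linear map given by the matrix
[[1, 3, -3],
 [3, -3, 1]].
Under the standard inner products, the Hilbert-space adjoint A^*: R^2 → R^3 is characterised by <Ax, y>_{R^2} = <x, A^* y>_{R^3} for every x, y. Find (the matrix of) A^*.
A^* = A^T =
[[1, 3],
 [3, -3],
 [-3, 1]]

For real matrices with standard dot products, the defining identity <Ax, y> = <x, A^* y> gives (Ax)^T y = x^T (A^*) y, i.e. x^T A^T y = x^T (A^*) y. Since this holds for all x, y, we must have A^* = A^T. Therefore
A^* =
[[1, 3],
 [3, -3],
 [-3, 1]].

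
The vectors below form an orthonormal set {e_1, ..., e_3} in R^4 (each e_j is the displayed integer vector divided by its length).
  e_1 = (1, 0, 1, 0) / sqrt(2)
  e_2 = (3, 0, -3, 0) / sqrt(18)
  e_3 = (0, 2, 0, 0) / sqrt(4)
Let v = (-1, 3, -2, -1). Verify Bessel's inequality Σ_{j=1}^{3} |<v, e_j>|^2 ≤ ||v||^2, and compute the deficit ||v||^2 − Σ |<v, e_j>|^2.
Σ |<v, e_j>|^2 = 14; ||v||^2 = 15; deficit = 1

Write each e_j = u_j / sqrt(<u_j, u_j>) where u_j is the displayed integer vector. Then <v, e_j> = <v, u_j> / sqrt(<u_j, u_j>), so |<v, e_j>|^2 = <v, u_j>^2 / <u_j, u_j>.
Coefficients: <v, e_1> = -3/sqrt(2), <v, e_2> = 3/sqrt(18), <v, e_3> = 6/sqrt(4).
Square and sum: Σ |<v, e_j>|^2 = 14.
Compute ||v||^2 = v·v = 15.
Deficit = 15 − 14 = 1 ≥ 0, confirming Bessel's inequality. (The deficit equals ||v − Σ <v,e_j> e_j||^2, the squared distance from v to span{e_j}.)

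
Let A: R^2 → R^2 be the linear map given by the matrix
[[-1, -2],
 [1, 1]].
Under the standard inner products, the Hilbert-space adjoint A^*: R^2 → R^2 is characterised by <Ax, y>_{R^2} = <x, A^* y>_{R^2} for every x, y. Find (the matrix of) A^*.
A^* = A^T =
[[-1, 1],
 [-2, 1]]

For real matrices with standard dot products, the defining identity <Ax, y> = <x, A^* y> gives (Ax)^T y = x^T (A^*) y, i.e. x^T A^T y = x^T (A^*) y. Since this holds for all x, y, we must have A^* = A^T. Therefore
A^* =
[[-1, 1],
 [-2, 1]].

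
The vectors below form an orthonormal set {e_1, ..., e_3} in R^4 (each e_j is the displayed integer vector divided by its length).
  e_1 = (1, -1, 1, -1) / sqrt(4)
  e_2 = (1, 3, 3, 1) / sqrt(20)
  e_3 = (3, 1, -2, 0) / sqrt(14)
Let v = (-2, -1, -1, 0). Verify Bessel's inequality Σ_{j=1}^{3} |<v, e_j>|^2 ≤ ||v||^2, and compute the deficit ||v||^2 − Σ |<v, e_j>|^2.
Σ |<v, e_j>|^2 = 419/70; ||v||^2 = 6; deficit = 1/70

Write each e_j = u_j / sqrt(<u_j, u_j>) where u_j is the displayed integer vector. Then <v, e_j> = <v, u_j> / sqrt(<u_j, u_j>), so |<v, e_j>|^2 = <v, u_j>^2 / <u_j, u_j>.
Coefficients: <v, e_1> = -2/sqrt(4), <v, e_2> = -8/sqrt(20), <v, e_3> = -5/sqrt(14).
Square and sum: Σ |<v, e_j>|^2 = 419/70.
Compute ||v||^2 = v·v = 6.
Deficit = 6 − 419/70 = 1/70 ≥ 0, confirming Bessel's inequality. (The deficit equals ||v − Σ <v,e_j> e_j||^2, the squared distance from v to span{e_j}.)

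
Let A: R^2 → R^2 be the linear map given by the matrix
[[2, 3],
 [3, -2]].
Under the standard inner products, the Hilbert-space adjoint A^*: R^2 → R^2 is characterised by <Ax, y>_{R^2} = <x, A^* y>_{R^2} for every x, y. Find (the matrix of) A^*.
A^* = A^T =
[[2, 3],
 [3, -2]]

For real matrices with standard dot products, the defining identity <Ax, y> = <x, A^* y> gives (Ax)^T y = x^T (A^*) y, i.e. x^T A^T y = x^T (A^*) y. Since this holds for all x, y, we must have A^* = A^T. Therefore
A^* =
[[2, 3],
 [3, -2]].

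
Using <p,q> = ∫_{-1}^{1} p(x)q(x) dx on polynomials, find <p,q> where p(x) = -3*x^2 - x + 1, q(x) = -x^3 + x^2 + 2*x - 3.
<p,q> = -22/15

Expand the product: p(x)·q(x) = 3*x^5 - 2*x^4 - 8*x^3 + 8*x^2 + 5*x - 3.
∫_{-1}^{1} of each monomial x^k gives [2/(k+1) if k even, 0 if k odd]. Integrating term-by-term (or equivalently evaluating the antiderivative F(x) = x^6/2 - 2*x^5/5 - 2*x^4 + 8*x^3/3 + 5*x^2/2 - 3*x at the endpoints):
  F(1) − F(−1) = 4/15 − (26/15) = -22/15.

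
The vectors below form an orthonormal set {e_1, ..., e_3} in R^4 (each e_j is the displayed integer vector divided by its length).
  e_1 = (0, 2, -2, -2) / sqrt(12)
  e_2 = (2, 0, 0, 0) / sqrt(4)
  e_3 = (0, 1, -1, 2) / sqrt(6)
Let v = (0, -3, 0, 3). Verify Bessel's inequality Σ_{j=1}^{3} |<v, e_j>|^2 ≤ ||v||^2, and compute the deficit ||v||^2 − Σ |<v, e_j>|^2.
Σ |<v, e_j>|^2 = 27/2; ||v||^2 = 18; deficit = 9/2

Write each e_j = u_j / sqrt(<u_j, u_j>) where u_j is the displayed integer vector. Then <v, e_j> = <v, u_j> / sqrt(<u_j, u_j>), so |<v, e_j>|^2 = <v, u_j>^2 / <u_j, u_j>.
Coefficients: <v, e_1> = -12/sqrt(12), <v, e_2> = 0/sqrt(4), <v, e_3> = 3/sqrt(6).
Square and sum: Σ |<v, e_j>|^2 = 27/2.
Compute ||v||^2 = v·v = 18.
Deficit = 18 − 27/2 = 9/2 ≥ 0, confirming Bessel's inequality. (The deficit equals ||v − Σ <v,e_j> e_j||^2, the squared distance from v to span{e_j}.)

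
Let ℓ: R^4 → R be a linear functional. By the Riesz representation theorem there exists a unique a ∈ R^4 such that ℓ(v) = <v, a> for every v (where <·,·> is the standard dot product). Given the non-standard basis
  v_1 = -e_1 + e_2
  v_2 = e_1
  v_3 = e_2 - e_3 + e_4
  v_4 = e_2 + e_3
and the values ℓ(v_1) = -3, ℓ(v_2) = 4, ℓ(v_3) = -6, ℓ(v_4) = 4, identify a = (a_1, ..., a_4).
a = (4, 1, 3, -4)

Write a = (a_1, ..., a_4) in the standard basis. For each basis vector v_i, ℓ(v_i) = <v_i, a> is a linear equation in the a_j's. Collect the n equations into a matrix system V a = ℓ, where row i of V is v_i (expressed in the standard basis). Since V is invertible (lower-triangular with 1s on the diagonal, up to permutation), solve by back-substitution:
  V =
[[-1, 1, 0, 0],
 [1, 0, 0, 0],
 [0, 1, -1, 1],
 [0, 1, 1, 0]]
  V a = (-3, 4, -6, 4)
Solving gives a = (4, 1, 3, -4).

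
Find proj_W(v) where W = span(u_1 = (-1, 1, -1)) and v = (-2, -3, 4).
proj_W(v) = (5/3, -5/3, 5/3)

Set up U = [u_1 | ... | u_1] ∈ R^(3×1). The projector onto W = col(U) is P = U (U^T U)^(-1) U^T.
Compute U^T U =
  [3],
and U^T v = (-5).
Solve U^T U · c = U^T v for the coefficients: c = (-5/3). The projection is proj_W(v) = U c.
Check: (v - proj_W(v)) · u_1 = 0  (should be 0).
Result: proj_W(v) = (5/3, -5/3, 5/3).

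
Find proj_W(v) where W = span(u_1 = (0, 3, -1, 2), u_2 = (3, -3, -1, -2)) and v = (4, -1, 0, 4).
proj_W(v) = (237/89, 123/178, -357/178, 41/89)

Set up U = [u_1 | ... | u_2] ∈ R^(4×2). The projector onto W = col(U) is P = U (U^T U)^(-1) U^T.
Compute U^T U =
  [14, -12]
  [-12, 23],
and U^T v = (5, 7).
Solve U^T U · c = U^T v for the coefficients: c = (199/178, 79/89). The projection is proj_W(v) = U c.
Check: (v - proj_W(v)) · u_1 = 0  (should be 0).
Check: (v - proj_W(v)) · u_2 = 0  (should be 0).
Result: proj_W(v) = (237/89, 123/178, -357/178, 41/89).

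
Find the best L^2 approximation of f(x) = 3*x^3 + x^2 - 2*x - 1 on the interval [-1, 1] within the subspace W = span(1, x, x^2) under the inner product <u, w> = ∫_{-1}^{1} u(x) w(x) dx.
g(x) = x^2 - x/5 - 1

The best approximation g ∈ W is the orthogonal projection of f onto W. Writing g = a_0 + a_1 x + a_2 x^2, the coefficients solve the normal equations G · a = b where
  G_{ij} = <φ_i, φ_j> and b_i = <f, φ_i>, with φ_0 = 1, φ_1 = x, φ_2 = x^2.
G =
  [2, 0, 2/3]
  [0, 2/3, 0]
  [2/3, 0, 2/5],
b = (-4/3, -2/15, -4/15).
Solving gives a_0 = -1, a_1 = -1/5, a_2 = 1, so
  g(x) = x^2 - x/5 - 1.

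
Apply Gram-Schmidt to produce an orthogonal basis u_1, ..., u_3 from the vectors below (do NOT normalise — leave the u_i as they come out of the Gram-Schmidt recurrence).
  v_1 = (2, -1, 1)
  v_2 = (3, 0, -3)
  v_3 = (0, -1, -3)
Orthogonal basis:
  u_1 = (2, -1, 1)
  u_2 = (2, 1/2, -7/2)
  u_3 = (-6/11, -18/11, -6/11)

Apply the Gram-Schmidt recurrence
  u_1 = v_1
  u_i = v_i − Σ_{j<i} ((v_i · u_j) / (u_j · u_j)) · u_j.

Step by step this gives:
  u_1 = (2, -1, 1)
  u_2 = (2, 1/2, -7/2)
  u_3 = (-6/11, -18/11, -6/11)

Orthogonality check:
  u_2 · u_1 = 0 (should be 0)
  u_3 · u_1 = 0 (should be 0)
  u_3 · u_2 = 0 (should be 0)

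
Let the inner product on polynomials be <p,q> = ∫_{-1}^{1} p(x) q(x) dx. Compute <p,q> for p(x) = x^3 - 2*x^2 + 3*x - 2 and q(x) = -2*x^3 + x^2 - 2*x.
<p,q> = -208/21

Expand the product: p(x)·q(x) = -2*x^6 + 5*x^5 - 10*x^4 + 11*x^3 - 8*x^2 + 4*x.
∫_{-1}^{1} of each monomial x^k gives [2/(k+1) if k even, 0 if k odd]. Integrating term-by-term (or equivalently evaluating the antiderivative F(x) = -2*x^7/7 + 5*x^6/6 - 2*x^5 + 11*x^4/4 - 8*x^3/3 + 2*x^2 at the endpoints):
  F(1) − F(−1) = 53/84 − (295/28) = -208/21.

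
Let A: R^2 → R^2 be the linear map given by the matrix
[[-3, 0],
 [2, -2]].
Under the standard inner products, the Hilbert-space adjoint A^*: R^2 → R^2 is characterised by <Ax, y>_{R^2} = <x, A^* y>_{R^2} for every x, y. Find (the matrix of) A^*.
A^* = A^T =
[[-3, 2],
 [0, -2]]

For real matrices with standard dot products, the defining identity <Ax, y> = <x, A^* y> gives (Ax)^T y = x^T (A^*) y, i.e. x^T A^T y = x^T (A^*) y. Since this holds for all x, y, we must have A^* = A^T. Therefore
A^* =
[[-3, 2],
 [0, -2]].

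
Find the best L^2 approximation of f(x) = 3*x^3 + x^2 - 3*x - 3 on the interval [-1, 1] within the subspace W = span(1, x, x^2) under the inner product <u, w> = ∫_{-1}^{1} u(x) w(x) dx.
g(x) = x^2 - 6*x/5 - 3

The best approximation g ∈ W is the orthogonal projection of f onto W. Writing g = a_0 + a_1 x + a_2 x^2, the coefficients solve the normal equations G · a = b where
  G_{ij} = <φ_i, φ_j> and b_i = <f, φ_i>, with φ_0 = 1, φ_1 = x, φ_2 = x^2.
G =
  [2, 0, 2/3]
  [0, 2/3, 0]
  [2/3, 0, 2/5],
b = (-16/3, -4/5, -8/5).
Solving gives a_0 = -3, a_1 = -6/5, a_2 = 1, so
  g(x) = x^2 - 6*x/5 - 3.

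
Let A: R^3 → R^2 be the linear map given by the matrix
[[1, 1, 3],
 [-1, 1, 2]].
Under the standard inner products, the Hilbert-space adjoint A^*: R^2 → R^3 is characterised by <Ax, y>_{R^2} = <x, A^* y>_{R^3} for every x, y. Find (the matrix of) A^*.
A^* = A^T =
[[1, -1],
 [1, 1],
 [3, 2]]

For real matrices with standard dot products, the defining identity <Ax, y> = <x, A^* y> gives (Ax)^T y = x^T (A^*) y, i.e. x^T A^T y = x^T (A^*) y. Since this holds for all x, y, we must have A^* = A^T. Therefore
A^* =
[[1, -1],
 [1, 1],
 [3, 2]].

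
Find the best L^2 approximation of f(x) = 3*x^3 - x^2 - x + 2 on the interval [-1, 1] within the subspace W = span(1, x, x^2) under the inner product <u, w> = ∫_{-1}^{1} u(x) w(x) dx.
g(x) = -x^2 + 4*x/5 + 2

The best approximation g ∈ W is the orthogonal projection of f onto W. Writing g = a_0 + a_1 x + a_2 x^2, the coefficients solve the normal equations G · a = b where
  G_{ij} = <φ_i, φ_j> and b_i = <f, φ_i>, with φ_0 = 1, φ_1 = x, φ_2 = x^2.
G =
  [2, 0, 2/3]
  [0, 2/3, 0]
  [2/3, 0, 2/5],
b = (10/3, 8/15, 14/15).
Solving gives a_0 = 2, a_1 = 4/5, a_2 = -1, so
  g(x) = -x^2 + 4*x/5 + 2.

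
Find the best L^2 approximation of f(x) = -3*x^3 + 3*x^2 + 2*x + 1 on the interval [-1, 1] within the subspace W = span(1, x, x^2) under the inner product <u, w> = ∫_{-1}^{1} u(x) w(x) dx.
g(x) = 3*x^2 + x/5 + 1

The best approximation g ∈ W is the orthogonal projection of f onto W. Writing g = a_0 + a_1 x + a_2 x^2, the coefficients solve the normal equations G · a = b where
  G_{ij} = <φ_i, φ_j> and b_i = <f, φ_i>, with φ_0 = 1, φ_1 = x, φ_2 = x^2.
G =
  [2, 0, 2/3]
  [0, 2/3, 0]
  [2/3, 0, 2/5],
b = (4, 2/15, 28/15).
Solving gives a_0 = 1, a_1 = 1/5, a_2 = 3, so
  g(x) = 3*x^2 + x/5 + 1.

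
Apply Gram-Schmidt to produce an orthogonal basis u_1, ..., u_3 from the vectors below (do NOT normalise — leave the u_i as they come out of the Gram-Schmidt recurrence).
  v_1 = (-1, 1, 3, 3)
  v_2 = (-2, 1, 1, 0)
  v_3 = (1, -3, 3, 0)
Orthogonal basis:
  u_1 = (-1, 1, 3, 3)
  u_2 = (-17/10, 7/10, 1/10, -9/10)
  u_3 = (-1/6, -8/3, 7/3, -3/2)

Apply the Gram-Schmidt recurrence
  u_1 = v_1
  u_i = v_i − Σ_{j<i} ((v_i · u_j) / (u_j · u_j)) · u_j.

Step by step this gives:
  u_1 = (-1, 1, 3, 3)
  u_2 = (-17/10, 7/10, 1/10, -9/10)
  u_3 = (-1/6, -8/3, 7/3, -3/2)

Orthogonality check:
  u_2 · u_1 = 0 (should be 0)
  u_3 · u_1 = 0 (should be 0)
  u_3 · u_2 = 0 (should be 0)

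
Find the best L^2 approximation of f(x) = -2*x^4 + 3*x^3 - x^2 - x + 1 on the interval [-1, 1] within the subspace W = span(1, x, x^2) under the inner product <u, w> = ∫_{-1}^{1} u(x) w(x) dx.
g(x) = -19*x^2/7 + 4*x/5 + 41/35

The best approximation g ∈ W is the orthogonal projection of f onto W. Writing g = a_0 + a_1 x + a_2 x^2, the coefficients solve the normal equations G · a = b where
  G_{ij} = <φ_i, φ_j> and b_i = <f, φ_i>, with φ_0 = 1, φ_1 = x, φ_2 = x^2.
G =
  [2, 0, 2/3]
  [0, 2/3, 0]
  [2/3, 0, 2/5],
b = (8/15, 8/15, -32/105).
Solving gives a_0 = 41/35, a_1 = 4/5, a_2 = -19/7, so
  g(x) = -19*x^2/7 + 4*x/5 + 41/35.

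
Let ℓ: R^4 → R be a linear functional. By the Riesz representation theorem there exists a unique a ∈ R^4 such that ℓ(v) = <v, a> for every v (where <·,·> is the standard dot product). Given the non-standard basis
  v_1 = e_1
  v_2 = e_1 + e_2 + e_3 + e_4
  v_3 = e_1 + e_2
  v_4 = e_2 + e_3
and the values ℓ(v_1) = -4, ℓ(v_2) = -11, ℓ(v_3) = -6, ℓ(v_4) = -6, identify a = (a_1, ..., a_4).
a = (-4, -2, -4, -1)

Write a = (a_1, ..., a_4) in the standard basis. For each basis vector v_i, ℓ(v_i) = <v_i, a> is a linear equation in the a_j's. Collect the n equations into a matrix system V a = ℓ, where row i of V is v_i (expressed in the standard basis). Since V is invertible (lower-triangular with 1s on the diagonal, up to permutation), solve by back-substitution:
  V =
[[1, 0, 0, 0],
 [1, 1, 1, 1],
 [1, 1, 0, 0],
 [0, 1, 1, 0]]
  V a = (-4, -11, -6, -6)
Solving gives a = (-4, -2, -4, -1).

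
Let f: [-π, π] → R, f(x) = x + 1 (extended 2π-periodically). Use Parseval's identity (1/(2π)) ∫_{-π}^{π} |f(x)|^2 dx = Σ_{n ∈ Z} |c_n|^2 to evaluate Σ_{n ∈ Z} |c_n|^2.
Σ |c_n|^2 = π^2/3 + 1

Expand and integrate term by term over [-π, π]:
  ∫ (x)^2 dx = 1·(2π^3/3); ∫ 2·1·(1)·x dx = 0 (odd integrand); ∫ 1^2 dx = 1·2π.
So (1/(2π)) ∫_{-π}^{π} (x + 1)^2 dx = 1π^2/3 + 1 = π^2/3 + 1.
Parseval ⇒ Σ |c_n|^2 = π^2/3 + 1.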